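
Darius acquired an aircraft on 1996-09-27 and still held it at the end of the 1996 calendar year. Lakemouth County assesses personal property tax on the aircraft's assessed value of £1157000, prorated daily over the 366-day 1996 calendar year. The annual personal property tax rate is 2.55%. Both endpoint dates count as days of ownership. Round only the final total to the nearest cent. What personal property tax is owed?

£7738.62

Days held (1996-09-27 to 1996-12-31): 96 out of 366
Tax = £1157000 × 2.55% × 96/366 = £7738.6230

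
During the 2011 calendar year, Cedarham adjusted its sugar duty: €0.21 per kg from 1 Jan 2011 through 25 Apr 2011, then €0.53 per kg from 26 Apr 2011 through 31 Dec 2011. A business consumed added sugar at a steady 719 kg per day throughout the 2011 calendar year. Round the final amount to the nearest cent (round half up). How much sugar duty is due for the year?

€112631.35

1 Jan – 25 Apr 2011: 115 days × 719 kg/day = 82,685 kg at €0.21/kg → €17363.85
26 Apr – 31 Dec 2011: 250 days × 719 kg/day = 179,750 kg at €0.53/kg → €95267.50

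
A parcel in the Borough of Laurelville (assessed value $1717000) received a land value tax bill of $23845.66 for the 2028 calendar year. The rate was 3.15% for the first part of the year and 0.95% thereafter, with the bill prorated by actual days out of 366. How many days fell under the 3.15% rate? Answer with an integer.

Let d = days at the first rate; then 366 − d days at the second rate.
$1717000 × [3.15%·d + 0.95%·(366−d)] / 366 = $23845.66
Solving gives d = 73, so the new rate took effect on 14 Mar 2028.

73 days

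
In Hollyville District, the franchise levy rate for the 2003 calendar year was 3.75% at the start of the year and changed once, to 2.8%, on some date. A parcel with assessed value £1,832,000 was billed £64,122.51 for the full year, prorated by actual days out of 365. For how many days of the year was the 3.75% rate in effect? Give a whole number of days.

269 days

Let d = days at the first rate; then 365 − d days at the second rate.
£1,832,000 × [3.75%·d + 2.8%·(365−d)] / 365 = £64,122.51
Solving gives d = 269, so the new rate took effect on 27 September 2003.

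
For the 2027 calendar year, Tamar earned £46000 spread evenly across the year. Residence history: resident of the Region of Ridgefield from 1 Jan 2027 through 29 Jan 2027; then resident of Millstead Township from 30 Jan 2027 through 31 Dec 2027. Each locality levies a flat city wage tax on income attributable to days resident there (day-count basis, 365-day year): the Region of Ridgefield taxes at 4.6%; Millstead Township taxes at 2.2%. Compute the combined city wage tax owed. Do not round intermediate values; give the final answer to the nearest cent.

£1099.72

The Region of Ridgefield, 1 Jan – 29 Jan 2027: 29 days → £46000 × 4.6% × 29/365 = £168.1205
Millstead Township, 30 Jan – 31 Dec 2027: 336 days → £46000 × 2.2% × 336/365 = £931.5945
Total = £1099.7151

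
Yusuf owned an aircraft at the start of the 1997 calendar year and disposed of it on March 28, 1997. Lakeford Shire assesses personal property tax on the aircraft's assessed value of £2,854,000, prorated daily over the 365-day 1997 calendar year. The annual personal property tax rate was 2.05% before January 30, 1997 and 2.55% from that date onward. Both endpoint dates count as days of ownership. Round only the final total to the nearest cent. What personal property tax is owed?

£16,213.07

January 1 – January 29, 1997: 29 days at 2.05% → £2,854,000 × 2.05% × 29/365 = £4,648.5014
January 30 – March 28, 1997: 58 days at 2.55% → £2,854,000 × 2.55% × 58/365 = £11,564.5644
Total = £16,213.0658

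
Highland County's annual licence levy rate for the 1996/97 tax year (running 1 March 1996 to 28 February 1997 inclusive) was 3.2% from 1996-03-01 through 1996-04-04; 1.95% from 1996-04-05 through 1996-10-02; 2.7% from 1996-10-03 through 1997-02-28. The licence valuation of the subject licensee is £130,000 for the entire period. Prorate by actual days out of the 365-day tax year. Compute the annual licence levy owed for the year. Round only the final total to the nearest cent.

1996-03-01 to 1996-04-04: 35 days at 3.2% → £130,000 × 3.2% × 35/365 = £398.9041
1996-04-05 to 1996-10-02: 181 days at 1.95% → £130,000 × 1.95% × 181/365 = £1,257.0822
1996-10-03 to 1997-02-28: 149 days at 2.7% → £130,000 × 2.7% × 149/365 = £1,432.8493
Total = £3,088.8356

£3,088.84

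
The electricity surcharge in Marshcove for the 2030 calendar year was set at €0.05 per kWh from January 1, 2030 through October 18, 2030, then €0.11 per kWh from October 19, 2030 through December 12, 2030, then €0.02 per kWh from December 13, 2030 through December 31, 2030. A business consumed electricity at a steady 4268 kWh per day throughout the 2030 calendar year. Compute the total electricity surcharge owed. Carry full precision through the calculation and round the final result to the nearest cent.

€89,542.64

January 1 – October 18, 2030: 291 days × 4268 kWh/day = 1,241,988 kWh at €0.05/kWh → €62,099.40
October 19 – December 12, 2030: 55 days × 4268 kWh/day = 234,740 kWh at €0.11/kWh → €25,821.40
December 13 – December 31, 2030: 19 days × 4268 kWh/day = 81,092 kWh at €0.02/kWh → €1,621.84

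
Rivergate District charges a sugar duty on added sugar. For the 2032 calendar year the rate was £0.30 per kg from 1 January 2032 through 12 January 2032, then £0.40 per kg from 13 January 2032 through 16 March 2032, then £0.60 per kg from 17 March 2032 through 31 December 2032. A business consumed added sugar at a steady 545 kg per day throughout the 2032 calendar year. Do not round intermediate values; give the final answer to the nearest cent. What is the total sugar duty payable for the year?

£110,744.00

1 January – 12 January 2032: 12 days × 545 kg/day = 6,540 kg at £0.30/kg → £1,962.00
13 January – 16 March 2032: 64 days × 545 kg/day = 34,880 kg at £0.40/kg → £13,952.00
17 March – 31 December 2032: 290 days × 545 kg/day = 158,050 kg at £0.60/kg → £94,830.00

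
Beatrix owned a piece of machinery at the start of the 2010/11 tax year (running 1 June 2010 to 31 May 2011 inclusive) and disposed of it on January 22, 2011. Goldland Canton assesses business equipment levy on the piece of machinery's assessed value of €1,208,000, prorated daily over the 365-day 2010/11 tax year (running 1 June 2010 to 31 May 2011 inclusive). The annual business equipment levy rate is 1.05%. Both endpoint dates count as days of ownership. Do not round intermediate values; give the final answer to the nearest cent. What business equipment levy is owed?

Days held (June 1, 2010 – January 22, 2011): 236 out of 365
Tax = €1,208,000 × 1.05% × 236/365 = €8,201.1616

€8,201.16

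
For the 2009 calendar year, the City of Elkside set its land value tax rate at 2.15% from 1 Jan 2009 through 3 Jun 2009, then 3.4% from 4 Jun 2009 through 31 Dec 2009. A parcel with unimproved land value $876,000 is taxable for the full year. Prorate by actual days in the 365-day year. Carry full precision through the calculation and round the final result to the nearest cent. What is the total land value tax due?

1 Jan – 3 Jun 2009: 154 days at 2.15% → $876,000 × 2.15% × 154/365 = $7,946.4000
4 Jun – 31 Dec 2009: 211 days at 3.4% → $876,000 × 3.4% × 211/365 = $17,217.6000
Total = $25,164.0000

$25,164.00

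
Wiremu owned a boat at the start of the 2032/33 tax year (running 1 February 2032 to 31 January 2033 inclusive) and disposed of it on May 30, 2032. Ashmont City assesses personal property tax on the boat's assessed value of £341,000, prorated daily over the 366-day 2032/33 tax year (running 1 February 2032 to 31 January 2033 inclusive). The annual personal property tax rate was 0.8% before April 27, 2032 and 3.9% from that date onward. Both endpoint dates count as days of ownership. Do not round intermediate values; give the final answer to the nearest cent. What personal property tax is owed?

February 1 – April 26, 2032: 86 days at 0.8% → £341,000 × 0.8% × 86/366 = £641.0055
April 27 – May 30, 2032: 34 days at 3.9% → £341,000 × 3.9% × 34/366 = £1,235.4262
Total = £1,876.4317

£1,876.43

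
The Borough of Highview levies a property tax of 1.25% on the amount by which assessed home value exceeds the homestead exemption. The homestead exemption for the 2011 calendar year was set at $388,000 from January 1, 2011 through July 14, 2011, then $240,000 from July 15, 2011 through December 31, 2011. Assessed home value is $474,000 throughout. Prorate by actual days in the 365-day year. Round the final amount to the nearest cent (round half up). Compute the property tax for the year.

$1,936.64

January 1 – July 14, 2011: 195 days, exemption $388,000 → ($474,000 − $388,000) × 1.25% × 195/365 = $574.3151
July 15 – December 31, 2011: 170 days, exemption $240,000 → ($474,000 − $240,000) × 1.25% × 170/365 = $1,362.3288
Total = $1,936.6438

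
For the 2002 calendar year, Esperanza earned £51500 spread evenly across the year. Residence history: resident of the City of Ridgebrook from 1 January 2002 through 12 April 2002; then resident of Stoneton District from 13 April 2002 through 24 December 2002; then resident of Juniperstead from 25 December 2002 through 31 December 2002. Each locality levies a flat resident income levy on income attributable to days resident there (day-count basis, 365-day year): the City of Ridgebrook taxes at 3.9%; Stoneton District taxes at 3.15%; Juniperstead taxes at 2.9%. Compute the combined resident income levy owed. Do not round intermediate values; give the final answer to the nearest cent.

The City of Ridgebrook, 1 January – 12 April 2002: 102 days → £51500 × 3.9% × 102/365 = £561.2795
Stoneton District, 13 April – 24 December 2002: 256 days → £51500 × 3.15% × 256/365 = £1137.7973
Juniperstead, 25 December – 31 December 2002: 7 days → £51500 × 2.9% × 7/365 = £28.6425
Total = £1727.7192

£1727.72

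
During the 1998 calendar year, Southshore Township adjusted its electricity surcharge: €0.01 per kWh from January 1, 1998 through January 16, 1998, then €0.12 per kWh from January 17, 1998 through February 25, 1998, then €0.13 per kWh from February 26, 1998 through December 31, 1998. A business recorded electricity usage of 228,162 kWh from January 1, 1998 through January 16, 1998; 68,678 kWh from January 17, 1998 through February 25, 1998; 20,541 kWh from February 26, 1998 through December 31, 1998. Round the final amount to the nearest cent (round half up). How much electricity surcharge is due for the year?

€13,193.31

January 1 – January 16, 1998: 228,162 kWh at €0.01/kWh → €2,281.62
January 17 – February 25, 1998: 68,678 kWh at €0.12/kWh → €8,241.36
February 26 – December 31, 1998: 20,541 kWh at €0.13/kWh → €2,670.33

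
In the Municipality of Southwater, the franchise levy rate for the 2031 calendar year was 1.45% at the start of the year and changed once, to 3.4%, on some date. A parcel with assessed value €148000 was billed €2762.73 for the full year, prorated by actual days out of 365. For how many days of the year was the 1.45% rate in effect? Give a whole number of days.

Let d = days at the first rate; then 365 − d days at the second rate.
€148000 × [1.45%·d + 3.4%·(365−d)] / 365 = €2762.73
Solving gives d = 287, so the new rate took effect on 15 October 2031.

287 days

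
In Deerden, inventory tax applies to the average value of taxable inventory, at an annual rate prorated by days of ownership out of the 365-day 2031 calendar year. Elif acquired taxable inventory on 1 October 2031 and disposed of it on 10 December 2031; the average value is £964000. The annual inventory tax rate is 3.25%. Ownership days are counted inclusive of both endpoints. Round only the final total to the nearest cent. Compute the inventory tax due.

Days held (1 October – 10 December 2031): 71 out of 365
Tax = £964000 × 3.25% × 71/365 = £6094.3288

£6094.33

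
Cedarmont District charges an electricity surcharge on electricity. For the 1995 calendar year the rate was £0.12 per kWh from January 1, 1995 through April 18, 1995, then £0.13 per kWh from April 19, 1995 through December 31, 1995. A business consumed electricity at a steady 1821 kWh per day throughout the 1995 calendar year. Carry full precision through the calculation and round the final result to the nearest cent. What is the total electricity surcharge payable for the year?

January 1 – April 18, 1995: 108 days × 1821 kWh/day = 196,668 kWh at £0.12/kWh → £23,600.16
April 19 – December 31, 1995: 257 days × 1821 kWh/day = 467,997 kWh at £0.13/kWh → £60,839.61

£84,439.77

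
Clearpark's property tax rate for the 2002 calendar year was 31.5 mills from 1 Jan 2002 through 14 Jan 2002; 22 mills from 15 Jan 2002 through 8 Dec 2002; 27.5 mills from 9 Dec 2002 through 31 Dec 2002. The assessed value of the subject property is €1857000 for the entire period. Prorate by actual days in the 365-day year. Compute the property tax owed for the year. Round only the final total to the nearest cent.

€42174.25

1 Jan – 14 Jan 2002: 14 days at 31.5 mills → €1857000 × 3.15% × 14/365 = €2243.6630
15 Jan – 8 Dec 2002: 328 days at 22 mills → €1857000 × 2.2% × 328/365 = €36712.6356
9 Dec – 31 Dec 2002: 23 days at 27.5 mills → €1857000 × 2.75% × 23/365 = €3217.9521
Total = €42174.2507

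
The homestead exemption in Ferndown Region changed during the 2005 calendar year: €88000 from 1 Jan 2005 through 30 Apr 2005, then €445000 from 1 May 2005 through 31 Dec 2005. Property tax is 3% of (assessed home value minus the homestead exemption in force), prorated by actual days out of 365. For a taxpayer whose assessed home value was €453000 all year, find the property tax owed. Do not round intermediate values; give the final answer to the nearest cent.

€3761.10

1 Jan – 30 Apr 2005: 120 days, exemption €88000 → (€453000 − €88000) × 3% × 120/365 = €3600.0000
1 May – 31 Dec 2005: 245 days, exemption €445000 → (€453000 − €445000) × 3% × 245/365 = €161.0959
Total = €3761.0959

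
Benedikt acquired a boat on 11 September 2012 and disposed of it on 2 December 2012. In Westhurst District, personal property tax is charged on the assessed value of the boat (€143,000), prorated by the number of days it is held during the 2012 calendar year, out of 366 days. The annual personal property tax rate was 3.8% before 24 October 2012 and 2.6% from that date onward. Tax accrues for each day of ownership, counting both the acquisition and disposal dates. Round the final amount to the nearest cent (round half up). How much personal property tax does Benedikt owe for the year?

11 September – 23 October 2012: 43 days at 3.8% → €143,000 × 3.8% × 43/366 = €638.4208
24 October – 2 December 2012: 40 days at 2.6% → €143,000 × 2.6% × 40/366 = €406.3388
Total = €1,044.7596

€1,044.76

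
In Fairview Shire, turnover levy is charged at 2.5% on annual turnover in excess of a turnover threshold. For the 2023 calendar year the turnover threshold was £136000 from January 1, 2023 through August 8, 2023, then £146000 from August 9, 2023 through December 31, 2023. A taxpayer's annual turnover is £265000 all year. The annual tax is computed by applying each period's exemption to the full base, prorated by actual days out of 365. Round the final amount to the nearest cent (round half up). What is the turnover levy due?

January 1 – August 8, 2023: 220 days, exemption £136000 → (£265000 − £136000) × 2.5% × 220/365 = £1943.8356
August 9 – December 31, 2023: 145 days, exemption £146000 → (£265000 − £146000) × 2.5% × 145/365 = £1181.8493
Total = £3125.6849

£3125.68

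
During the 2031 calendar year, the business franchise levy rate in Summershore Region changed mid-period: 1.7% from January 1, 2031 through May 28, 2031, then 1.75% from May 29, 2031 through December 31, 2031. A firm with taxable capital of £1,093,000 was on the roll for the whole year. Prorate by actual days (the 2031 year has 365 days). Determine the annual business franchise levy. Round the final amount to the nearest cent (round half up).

£18,905.91

January 1 – May 28, 2031: 148 days at 1.7% → £1,093,000 × 1.7% × 148/365 = £7,534.2137
May 29 – December 31, 2031: 217 days at 1.75% → £1,093,000 × 1.75% × 217/365 = £11,371.6918
Total = £18,905.9055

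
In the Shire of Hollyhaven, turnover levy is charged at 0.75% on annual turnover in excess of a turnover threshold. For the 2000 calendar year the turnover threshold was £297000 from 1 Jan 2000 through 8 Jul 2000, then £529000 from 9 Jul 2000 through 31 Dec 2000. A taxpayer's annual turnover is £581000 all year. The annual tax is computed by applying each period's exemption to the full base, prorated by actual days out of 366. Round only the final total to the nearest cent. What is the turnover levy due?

1 Jan – 8 Jul 2000: 190 days, exemption £297000 → (£581000 − £297000) × 0.75% × 190/366 = £1105.7377
9 Jul – 31 Dec 2000: 176 days, exemption £529000 → (£581000 − £529000) × 0.75% × 176/366 = £187.5410
Total = £1293.2787

£1293.28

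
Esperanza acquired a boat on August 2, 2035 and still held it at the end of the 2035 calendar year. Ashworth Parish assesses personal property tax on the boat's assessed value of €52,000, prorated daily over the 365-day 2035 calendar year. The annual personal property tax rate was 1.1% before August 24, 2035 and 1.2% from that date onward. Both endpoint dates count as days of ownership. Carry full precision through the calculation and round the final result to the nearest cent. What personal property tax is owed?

August 2 – August 23, 2035: 22 days at 1.1% → €52,000 × 1.1% × 22/365 = €34.4767
August 24 – December 31, 2035: 130 days at 1.2% → €52,000 × 1.2% × 130/365 = €222.2466
Total = €256.7233

€256.72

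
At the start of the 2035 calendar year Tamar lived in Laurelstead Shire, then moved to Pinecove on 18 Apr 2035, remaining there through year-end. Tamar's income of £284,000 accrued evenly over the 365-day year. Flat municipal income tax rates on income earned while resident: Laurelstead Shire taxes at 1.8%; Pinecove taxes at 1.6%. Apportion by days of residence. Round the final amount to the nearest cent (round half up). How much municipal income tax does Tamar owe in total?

Laurelstead Shire, 1 Jan – 17 Apr 2035: 107 days → £284,000 × 1.8% × 107/365 = £1,498.5863
Pinecove, 18 Apr – 31 Dec 2035: 258 days → £284,000 × 1.6% × 258/365 = £3,211.9233
Total = £4,710.5096

£4,710.51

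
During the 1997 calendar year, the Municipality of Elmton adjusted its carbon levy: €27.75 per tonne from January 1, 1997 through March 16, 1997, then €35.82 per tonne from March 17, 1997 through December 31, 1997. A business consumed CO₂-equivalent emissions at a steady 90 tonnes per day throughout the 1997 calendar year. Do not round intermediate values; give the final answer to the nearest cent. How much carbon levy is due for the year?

January 1 – March 16, 1997: 75 days × 90 tonnes/day = 6,750 tonnes at €27.75/tonne → €187,312.50
March 17 – December 31, 1997: 290 days × 90 tonnes/day = 26,100 tonnes at €35.82/tonne → €934,902.00

€1,122,214.50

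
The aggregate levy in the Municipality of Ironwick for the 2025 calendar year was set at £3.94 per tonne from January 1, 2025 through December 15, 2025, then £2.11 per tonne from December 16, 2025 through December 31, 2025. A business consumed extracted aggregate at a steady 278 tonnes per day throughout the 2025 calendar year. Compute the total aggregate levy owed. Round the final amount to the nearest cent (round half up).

January 1 – December 15, 2025: 349 days × 278 tonnes/day = 97,022 tonnes at £3.94/tonne → £382,266.68
December 16 – December 31, 2025: 16 days × 278 tonnes/day = 4,448 tonnes at £2.11/tonne → £9,385.28

£391,651.96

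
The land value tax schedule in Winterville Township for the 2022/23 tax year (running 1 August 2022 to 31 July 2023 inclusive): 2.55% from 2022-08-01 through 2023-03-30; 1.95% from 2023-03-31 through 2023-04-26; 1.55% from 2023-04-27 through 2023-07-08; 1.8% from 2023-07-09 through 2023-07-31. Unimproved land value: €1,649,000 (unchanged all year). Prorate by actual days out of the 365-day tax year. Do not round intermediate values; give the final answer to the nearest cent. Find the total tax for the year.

2022-08-01 to 2023-03-30: 242 days at 2.55% → €1,649,000 × 2.55% × 242/365 = €27,879.3945
2023-03-31 to 2023-04-26: 27 days at 1.95% → €1,649,000 × 1.95% × 27/365 = €2,378.6260
2023-04-27 to 2023-07-08: 73 days at 1.55% → €1,649,000 × 1.55% × 73/365 = €5,111.9000
2023-07-09 to 2023-07-31: 23 days at 1.8% → €1,649,000 × 1.8% × 23/365 = €1,870.3726
Total = €37,240.2932

€37,240.29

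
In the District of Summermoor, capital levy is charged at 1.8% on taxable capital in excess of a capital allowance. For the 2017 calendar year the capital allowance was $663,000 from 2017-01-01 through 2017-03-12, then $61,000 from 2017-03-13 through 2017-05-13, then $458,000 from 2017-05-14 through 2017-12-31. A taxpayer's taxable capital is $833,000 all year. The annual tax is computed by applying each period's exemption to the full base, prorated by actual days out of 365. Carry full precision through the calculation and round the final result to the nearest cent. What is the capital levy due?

$7,246.06

2017-01-01 to 2017-03-12: 71 days, exemption $663,000 → ($833,000 − $663,000) × 1.8% × 71/365 = $595.2329
2017-03-13 to 2017-05-13: 62 days, exemption $61,000 → ($833,000 − $61,000) × 1.8% × 62/365 = $2,360.4164
2017-05-14 to 2017-12-31: 232 days, exemption $458,000 → ($833,000 − $458,000) × 1.8% × 232/365 = $4,290.4110
Total = $7,246.0603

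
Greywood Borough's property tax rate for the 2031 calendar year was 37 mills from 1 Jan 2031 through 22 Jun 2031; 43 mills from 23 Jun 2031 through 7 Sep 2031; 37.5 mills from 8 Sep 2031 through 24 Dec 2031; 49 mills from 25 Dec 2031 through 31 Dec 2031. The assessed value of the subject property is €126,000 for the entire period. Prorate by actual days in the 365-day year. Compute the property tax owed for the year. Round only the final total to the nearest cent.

€4,869.12

1 Jan – 22 Jun 2031: 173 days at 37 mills → €126,000 × 3.7% × 173/365 = €2,209.6603
23 Jun – 7 Sep 2031: 77 days at 43 mills → €126,000 × 4.3% × 77/365 = €1,142.9753
8 Sep – 24 Dec 2031: 108 days at 37.5 mills → €126,000 × 3.75% × 108/365 = €1,398.0822
25 Dec – 31 Dec 2031: 7 days at 49 mills → €126,000 × 4.9% × 7/365 = €118.4055
Total = €4,869.1233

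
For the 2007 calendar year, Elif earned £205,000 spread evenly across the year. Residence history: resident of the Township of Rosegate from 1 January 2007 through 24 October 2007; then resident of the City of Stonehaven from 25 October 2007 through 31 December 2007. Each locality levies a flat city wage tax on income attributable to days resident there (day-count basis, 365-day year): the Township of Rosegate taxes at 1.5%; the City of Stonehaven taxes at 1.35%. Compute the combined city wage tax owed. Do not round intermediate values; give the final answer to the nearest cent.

£3,017.71

The Township of Rosegate, 1 January – 24 October 2007: 297 days → £205,000 × 1.5% × 297/365 = £2,502.1233
The City of Stonehaven, 25 October – 31 December 2007: 68 days → £205,000 × 1.35% × 68/365 = £515.5890
Total = £3,017.7123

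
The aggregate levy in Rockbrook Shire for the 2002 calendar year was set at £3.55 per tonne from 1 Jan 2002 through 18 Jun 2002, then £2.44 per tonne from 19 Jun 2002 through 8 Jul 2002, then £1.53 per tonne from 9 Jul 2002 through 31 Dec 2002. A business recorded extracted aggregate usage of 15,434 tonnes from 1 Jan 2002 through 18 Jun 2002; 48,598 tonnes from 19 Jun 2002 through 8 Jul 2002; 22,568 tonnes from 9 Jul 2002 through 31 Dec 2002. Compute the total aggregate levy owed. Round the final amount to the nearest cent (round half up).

£207898.86

1 Jan – 18 Jun 2002: 15,434 tonnes at £3.55/tonne → £54790.70
19 Jun – 8 Jul 2002: 48,598 tonnes at £2.44/tonne → £118579.12
9 Jul – 31 Dec 2002: 22,568 tonnes at £1.53/tonne → £34529.04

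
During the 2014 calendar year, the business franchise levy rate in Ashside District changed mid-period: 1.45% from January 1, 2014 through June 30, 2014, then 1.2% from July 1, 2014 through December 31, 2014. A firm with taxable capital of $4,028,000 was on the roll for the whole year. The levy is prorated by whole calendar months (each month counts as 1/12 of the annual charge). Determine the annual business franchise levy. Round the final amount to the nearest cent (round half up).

$53,371.00

January 1 – June 30, 2014: 6 months at 1.45% → $4,028,000 × 1.45% × 6/12 = $29,203.0000
July 1 – December 31, 2014: 6 months at 1.2% → $4,028,000 × 1.2% × 6/12 = $24,168.0000
Total = $53,371.0000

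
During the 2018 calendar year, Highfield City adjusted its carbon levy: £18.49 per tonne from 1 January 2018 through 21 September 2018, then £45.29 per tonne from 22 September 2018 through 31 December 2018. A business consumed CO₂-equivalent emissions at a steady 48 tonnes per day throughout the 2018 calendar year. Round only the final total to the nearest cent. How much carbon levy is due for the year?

£453,871.20

1 January – 21 September 2018: 264 days × 48 tonnes/day = 12,672 tonnes at £18.49/tonne → £234,305.28
22 September – 31 December 2018: 101 days × 48 tonnes/day = 4,848 tonnes at £45.29/tonne → £219,565.92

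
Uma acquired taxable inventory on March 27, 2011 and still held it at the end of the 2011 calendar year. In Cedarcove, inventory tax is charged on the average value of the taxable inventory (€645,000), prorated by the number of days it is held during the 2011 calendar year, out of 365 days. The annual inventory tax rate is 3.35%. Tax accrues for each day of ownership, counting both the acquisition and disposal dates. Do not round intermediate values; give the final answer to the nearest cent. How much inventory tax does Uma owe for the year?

€16,575.62

Days held (March 27 – December 31, 2011): 280 out of 365
Tax = €645,000 × 3.35% × 280/365 = €16,575.6164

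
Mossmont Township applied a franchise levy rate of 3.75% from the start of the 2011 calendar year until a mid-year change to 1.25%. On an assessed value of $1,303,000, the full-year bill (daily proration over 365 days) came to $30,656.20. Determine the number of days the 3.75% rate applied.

161 days

Let d = days at the first rate; then 365 − d days at the second rate.
$1,303,000 × [3.75%·d + 1.25%·(365−d)] / 365 = $30,656.20
Solving gives d = 161, so the new rate took effect on June 11, 2011.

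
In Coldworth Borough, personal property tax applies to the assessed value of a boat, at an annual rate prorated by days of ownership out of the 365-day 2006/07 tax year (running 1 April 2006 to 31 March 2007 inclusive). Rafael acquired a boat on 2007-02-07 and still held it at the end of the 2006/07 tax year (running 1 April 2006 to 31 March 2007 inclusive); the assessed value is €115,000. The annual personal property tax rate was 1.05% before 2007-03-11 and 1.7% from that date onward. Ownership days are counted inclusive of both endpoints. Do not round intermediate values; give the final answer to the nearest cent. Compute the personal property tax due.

2007-02-07 to 2007-03-10: 32 days at 1.05% → €115,000 × 1.05% × 32/365 = €105.8630
2007-03-11 to 2007-03-31: 21 days at 1.7% → €115,000 × 1.7% × 21/365 = €112.4795
Total = €218.3425

€218.34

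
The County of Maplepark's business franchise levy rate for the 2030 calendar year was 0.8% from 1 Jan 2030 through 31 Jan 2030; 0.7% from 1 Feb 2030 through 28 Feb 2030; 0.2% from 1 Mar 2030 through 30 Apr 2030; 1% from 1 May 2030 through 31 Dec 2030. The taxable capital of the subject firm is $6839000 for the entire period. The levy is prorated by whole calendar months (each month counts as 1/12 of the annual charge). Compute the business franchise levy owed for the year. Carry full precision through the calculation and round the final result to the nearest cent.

1 Jan – 31 Jan 2030: 1 month at 0.8% → $6839000 × 0.8% × 1/12 = $4559.3333
1 Feb – 28 Feb 2030: 1 month at 0.7% → $6839000 × 0.7% × 1/12 = $3989.4167
1 Mar – 30 Apr 2030: 2 months at 0.2% → $6839000 × 0.2% × 2/12 = $2279.6667
1 May – 31 Dec 2030: 8 months at 1% → $6839000 × 1% × 8/12 = $45593.3333
Total = $56421.7500

$56421.75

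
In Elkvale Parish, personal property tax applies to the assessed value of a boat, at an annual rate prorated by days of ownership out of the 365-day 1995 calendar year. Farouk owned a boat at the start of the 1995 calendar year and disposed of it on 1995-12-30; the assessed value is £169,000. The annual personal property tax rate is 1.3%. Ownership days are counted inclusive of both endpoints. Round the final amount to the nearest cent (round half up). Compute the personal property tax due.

Days held (1995-01-01 to 1995-12-30): 364 out of 365
Tax = £169,000 × 1.3% × 364/365 = £2,190.9808

£2,190.98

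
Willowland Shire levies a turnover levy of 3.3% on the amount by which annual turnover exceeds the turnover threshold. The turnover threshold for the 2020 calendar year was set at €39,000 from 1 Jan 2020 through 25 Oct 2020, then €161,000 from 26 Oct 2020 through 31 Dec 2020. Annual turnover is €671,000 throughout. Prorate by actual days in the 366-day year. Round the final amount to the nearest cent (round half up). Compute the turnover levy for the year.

€20,119.00

1 Jan – 25 Oct 2020: 299 days, exemption €39,000 → (€671,000 − €39,000) × 3.3% × 299/366 = €17,038.0984
26 Oct – 31 Dec 2020: 67 days, exemption €161,000 → (€671,000 − €161,000) × 3.3% × 67/366 = €3,080.9016
Total = €20,119.0000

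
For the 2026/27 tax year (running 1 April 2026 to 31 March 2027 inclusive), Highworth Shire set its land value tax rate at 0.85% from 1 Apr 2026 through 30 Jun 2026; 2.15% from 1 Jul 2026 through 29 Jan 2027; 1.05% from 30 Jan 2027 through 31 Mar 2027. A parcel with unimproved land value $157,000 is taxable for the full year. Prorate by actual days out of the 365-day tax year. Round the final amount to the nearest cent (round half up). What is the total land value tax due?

1 Apr – 30 Jun 2026: 91 days at 0.85% → $157,000 × 0.85% × 91/365 = $332.7110
1 Jul 2026 – 29 Jan 2027: 213 days at 2.15% → $157,000 × 2.15% × 213/365 = $1,969.8123
30 Jan – 31 Mar 2027: 61 days at 1.05% → $157,000 × 1.05% × 61/365 = $275.5027
Total = $2,578.0260

$2,578.03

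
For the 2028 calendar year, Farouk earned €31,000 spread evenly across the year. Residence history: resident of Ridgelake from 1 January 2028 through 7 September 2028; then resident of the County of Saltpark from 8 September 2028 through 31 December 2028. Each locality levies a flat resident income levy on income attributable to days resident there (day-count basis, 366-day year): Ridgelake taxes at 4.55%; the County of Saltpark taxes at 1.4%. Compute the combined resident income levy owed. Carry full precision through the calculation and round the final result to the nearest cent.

Ridgelake, 1 January – 7 September 2028: 251 days → €31,000 × 4.55% × 251/366 = €967.3101
The County of Saltpark, 8 September – 31 December 2028: 115 days → €31,000 × 1.4% × 115/366 = €136.3661
Total = €1,103.6762

€1,103.68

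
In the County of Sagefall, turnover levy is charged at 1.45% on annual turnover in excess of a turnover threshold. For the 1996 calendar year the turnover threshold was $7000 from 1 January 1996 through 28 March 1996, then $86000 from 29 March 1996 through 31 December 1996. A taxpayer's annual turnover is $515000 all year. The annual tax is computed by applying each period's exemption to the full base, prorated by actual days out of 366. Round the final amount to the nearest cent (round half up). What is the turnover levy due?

1 January – 28 March 1996: 88 days, exemption $7000 → ($515000 − $7000) × 1.45% × 88/366 = $1771.0601
29 March – 31 December 1996: 278 days, exemption $86000 → ($515000 − $86000) × 1.45% × 278/366 = $4724.8607
Total = $6495.9208

$6495.92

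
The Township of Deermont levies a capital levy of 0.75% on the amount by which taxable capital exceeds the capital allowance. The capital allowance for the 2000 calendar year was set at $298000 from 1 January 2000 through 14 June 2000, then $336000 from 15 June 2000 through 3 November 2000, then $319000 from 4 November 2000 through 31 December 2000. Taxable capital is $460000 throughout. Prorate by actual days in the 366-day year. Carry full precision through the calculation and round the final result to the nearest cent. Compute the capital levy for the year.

$1079.47

1 January – 14 June 2000: 166 days, exemption $298000 → ($460000 − $298000) × 0.75% × 166/366 = $551.0656
15 June – 3 November 2000: 142 days, exemption $336000 → ($460000 − $336000) × 0.75% × 142/366 = $360.8197
4 November – 31 December 2000: 58 days, exemption $319000 → ($460000 − $319000) × 0.75% × 58/366 = $167.5820
Total = $1079.4672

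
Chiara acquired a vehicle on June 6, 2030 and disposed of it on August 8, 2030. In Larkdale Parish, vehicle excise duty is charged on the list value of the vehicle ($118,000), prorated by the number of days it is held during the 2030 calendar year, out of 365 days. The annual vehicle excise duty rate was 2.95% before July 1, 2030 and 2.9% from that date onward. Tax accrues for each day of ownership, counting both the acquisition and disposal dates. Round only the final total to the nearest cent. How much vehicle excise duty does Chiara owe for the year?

$604.06

June 6 – June 30, 2030: 25 days at 2.95% → $118,000 × 2.95% × 25/365 = $238.4247
July 1 – August 8, 2030: 39 days at 2.9% → $118,000 × 2.9% × 39/365 = $365.6384
Total = $604.0630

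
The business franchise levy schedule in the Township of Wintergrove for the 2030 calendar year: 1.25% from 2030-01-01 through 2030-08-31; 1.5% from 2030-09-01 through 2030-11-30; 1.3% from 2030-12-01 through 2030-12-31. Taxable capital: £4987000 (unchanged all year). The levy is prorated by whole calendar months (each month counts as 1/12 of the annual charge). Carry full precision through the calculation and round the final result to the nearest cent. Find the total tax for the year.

2030-01-01 to 2030-08-31: 8 months at 1.25% → £4987000 × 1.25% × 8/12 = £41558.3333
2030-09-01 to 2030-11-30: 3 months at 1.5% → £4987000 × 1.5% × 3/12 = £18701.2500
2030-12-01 to 2030-12-31: 1 month at 1.3% → £4987000 × 1.3% × 1/12 = £5402.5833
Total = £65662.1667

£65662.17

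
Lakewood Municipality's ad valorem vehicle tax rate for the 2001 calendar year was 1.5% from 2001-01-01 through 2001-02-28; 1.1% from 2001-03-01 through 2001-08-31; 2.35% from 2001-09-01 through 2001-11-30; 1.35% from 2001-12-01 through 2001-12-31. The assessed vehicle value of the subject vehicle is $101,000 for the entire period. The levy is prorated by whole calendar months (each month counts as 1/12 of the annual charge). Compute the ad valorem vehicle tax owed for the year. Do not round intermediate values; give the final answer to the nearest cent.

$1,515.00

2001-01-01 to 2001-02-28: 2 months at 1.5% → $101,000 × 1.5% × 2/12 = $252.5000
2001-03-01 to 2001-08-31: 6 months at 1.1% → $101,000 × 1.1% × 6/12 = $555.5000
2001-09-01 to 2001-11-30: 3 months at 2.35% → $101,000 × 2.35% × 3/12 = $593.3750
2001-12-01 to 2001-12-31: 1 month at 1.35% → $101,000 × 1.35% × 1/12 = $113.6250
Total = $1,515.0000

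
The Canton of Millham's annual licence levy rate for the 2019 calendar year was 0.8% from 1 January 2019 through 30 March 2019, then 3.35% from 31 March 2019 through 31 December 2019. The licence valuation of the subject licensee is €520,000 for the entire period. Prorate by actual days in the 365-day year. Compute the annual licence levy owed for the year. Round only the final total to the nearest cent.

€14,186.74

1 January – 30 March 2019: 89 days at 0.8% → €520,000 × 0.8% × 89/365 = €1,014.3562
31 March – 31 December 2019: 276 days at 3.35% → €520,000 × 3.35% × 276/365 = €13,172.3836
Total = €14,186.7397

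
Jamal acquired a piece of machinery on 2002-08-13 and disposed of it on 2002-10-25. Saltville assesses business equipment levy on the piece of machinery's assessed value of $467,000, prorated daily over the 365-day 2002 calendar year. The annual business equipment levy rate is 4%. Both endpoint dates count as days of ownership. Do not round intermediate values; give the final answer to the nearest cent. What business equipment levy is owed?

Days held (2002-08-13 to 2002-10-25): 74 out of 365
Tax = $467,000 × 4% × 74/365 = $3,787.1781

$3,787.18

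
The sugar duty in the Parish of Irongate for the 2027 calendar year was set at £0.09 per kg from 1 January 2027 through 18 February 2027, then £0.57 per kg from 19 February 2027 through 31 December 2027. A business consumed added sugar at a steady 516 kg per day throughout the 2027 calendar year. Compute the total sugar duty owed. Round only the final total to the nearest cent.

£95,217.48

1 January – 18 February 2027: 49 days × 516 kg/day = 25,284 kg at £0.09/kg → £2,275.56
19 February – 31 December 2027: 316 days × 516 kg/day = 163,056 kg at £0.57/kg → £92,941.92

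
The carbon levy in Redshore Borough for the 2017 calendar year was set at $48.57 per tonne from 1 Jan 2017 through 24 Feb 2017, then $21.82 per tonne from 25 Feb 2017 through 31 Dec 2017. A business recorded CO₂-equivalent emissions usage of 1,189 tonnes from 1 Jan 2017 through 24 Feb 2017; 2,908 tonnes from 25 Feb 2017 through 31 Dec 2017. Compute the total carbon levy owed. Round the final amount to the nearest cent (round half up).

$121,202.29

1 Jan – 24 Feb 2017: 1,189 tonnes at $48.57/tonne → $57,749.73
25 Feb – 31 Dec 2017: 2,908 tonnes at $21.82/tonne → $63,452.56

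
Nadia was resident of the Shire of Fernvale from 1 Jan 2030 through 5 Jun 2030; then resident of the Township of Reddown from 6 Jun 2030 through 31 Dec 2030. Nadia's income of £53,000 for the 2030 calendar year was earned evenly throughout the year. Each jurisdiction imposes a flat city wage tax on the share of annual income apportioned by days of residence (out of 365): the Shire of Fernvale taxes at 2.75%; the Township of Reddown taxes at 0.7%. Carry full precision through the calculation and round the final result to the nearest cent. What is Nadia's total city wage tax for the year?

£835.37

The Shire of Fernvale, 1 Jan – 5 Jun 2030: 156 days → £53,000 × 2.75% × 156/365 = £622.9315
The Township of Reddown, 6 Jun – 31 Dec 2030: 209 days → £53,000 × 0.7% × 209/365 = £212.4356
Total = £835.3671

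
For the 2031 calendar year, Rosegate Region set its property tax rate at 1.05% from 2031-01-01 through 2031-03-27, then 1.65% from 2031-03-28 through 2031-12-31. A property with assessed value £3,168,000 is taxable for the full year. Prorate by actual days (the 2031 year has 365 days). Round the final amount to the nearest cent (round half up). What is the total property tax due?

£47,793.40

2031-01-01 to 2031-03-27: 86 days at 1.05% → £3,168,000 × 1.05% × 86/365 = £7,837.5452
2031-03-28 to 2031-12-31: 279 days at 1.65% → £3,168,000 × 1.65% × 279/365 = £39,955.8575
Total = £47,793.4027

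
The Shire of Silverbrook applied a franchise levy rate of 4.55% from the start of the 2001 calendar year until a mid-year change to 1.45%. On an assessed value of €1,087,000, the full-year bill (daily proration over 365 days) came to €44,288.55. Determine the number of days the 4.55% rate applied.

Let d = days at the first rate; then 365 − d days at the second rate.
€1,087,000 × [4.55%·d + 1.45%·(365−d)] / 365 = €44,288.55
Solving gives d = 309, so the new rate took effect on 6 November 2001.

309 days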